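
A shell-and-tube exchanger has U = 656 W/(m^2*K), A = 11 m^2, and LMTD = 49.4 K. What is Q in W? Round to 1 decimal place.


Q = U * A * LMTD
Q = 656 * 11 * 49.4
Q = 356470.4 W


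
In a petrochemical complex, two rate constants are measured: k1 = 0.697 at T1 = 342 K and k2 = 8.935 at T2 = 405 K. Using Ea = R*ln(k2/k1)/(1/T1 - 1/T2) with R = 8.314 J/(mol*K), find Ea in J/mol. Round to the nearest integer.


Ea = R * ln(k2/k1) / (1/T1 - 1/T2)
ln(k2/k1) = ln(8.935/0.697) = 2.550946
1/T1 - 1/T2 = 1/342 - 1/405 = 0.000454840806
Ea = 8.314 * 2.550946 / 0.000454840806
Ea = 46629 J/mol


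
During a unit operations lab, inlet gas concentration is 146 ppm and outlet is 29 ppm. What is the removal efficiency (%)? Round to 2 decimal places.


Efficiency = (G_in - G_out) / G_in * 100%
Efficiency = (146 - 29) / 146 * 100
Efficiency = 117 / 146 * 100
Efficiency = 80.14%


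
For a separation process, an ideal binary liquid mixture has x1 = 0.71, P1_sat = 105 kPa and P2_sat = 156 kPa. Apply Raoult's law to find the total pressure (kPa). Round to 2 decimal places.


P = x1*P1_sat + x2*P2_sat
x2 = 1 - x1 = 1 - 0.71 = 0.29
P = 0.71*105 + 0.29*156
P = 74.55 + 45.24
P = 119.79 kPa


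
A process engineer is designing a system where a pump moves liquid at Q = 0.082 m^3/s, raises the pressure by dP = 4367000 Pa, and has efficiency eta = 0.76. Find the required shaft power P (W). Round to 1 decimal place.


P = Q * dP / eta
P = 0.082 * 4367000 / 0.76
P = 358094.0 / 0.76
P = 471176.3 W


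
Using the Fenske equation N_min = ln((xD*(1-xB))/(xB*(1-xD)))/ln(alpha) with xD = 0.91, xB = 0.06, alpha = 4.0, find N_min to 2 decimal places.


N_min = ln((xD*(1-xB))/(xB*(1-xD))) / ln(alpha)
Numerator inside ln: 0.8554 / 0.0054 = 158.407407
ln(158.407407) = 5.06517
ln(alpha) = ln(4.0) = 1.386294
N_min = 5.06517 / 1.386294 = 3.65


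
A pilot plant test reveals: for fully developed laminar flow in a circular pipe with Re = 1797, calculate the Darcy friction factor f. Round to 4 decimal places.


f = 64 / Re
f = 64 / 1797
f = 0.0356


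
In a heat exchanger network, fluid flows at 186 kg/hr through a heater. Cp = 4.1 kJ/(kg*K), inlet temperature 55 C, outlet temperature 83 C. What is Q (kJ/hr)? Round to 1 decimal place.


Q = m_dot * Cp * (T2 - T1)
Q = 186 * 4.1 * (83 - 55)
Q = 186 * 4.1 * 28
Q = 21352.8 kJ/hr


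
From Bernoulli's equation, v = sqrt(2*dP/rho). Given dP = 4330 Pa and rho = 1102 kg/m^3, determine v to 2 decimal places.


v = sqrt(2*dP/rho)
v = sqrt(2*4330/1102)
v = sqrt(7.858439)
v = 2.80 m/s


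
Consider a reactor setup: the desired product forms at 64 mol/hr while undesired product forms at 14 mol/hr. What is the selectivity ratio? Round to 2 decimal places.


S = desired product rate / undesired product rate
S = 64 / 14
S = 4.57


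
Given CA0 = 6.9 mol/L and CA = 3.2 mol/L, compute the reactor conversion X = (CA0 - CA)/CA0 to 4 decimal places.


X = (CA0 - CA) / CA0
X = (6.9 - 3.2) / 6.9
X = 3.7 / 6.9
X = 0.5362


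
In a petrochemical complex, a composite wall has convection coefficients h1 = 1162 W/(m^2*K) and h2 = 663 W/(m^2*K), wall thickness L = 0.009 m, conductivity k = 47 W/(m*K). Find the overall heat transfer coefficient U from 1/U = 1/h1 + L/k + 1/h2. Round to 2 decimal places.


1/U = 1/h1 + L/k + 1/h2
1/U = 1/1162 + 0.009/47 + 1/663
1/U = 0.0008605852 + 0.0001914894 + 0.0015082956
1/U = 0.0025603702
U = 390.57 W/(m^2*K)


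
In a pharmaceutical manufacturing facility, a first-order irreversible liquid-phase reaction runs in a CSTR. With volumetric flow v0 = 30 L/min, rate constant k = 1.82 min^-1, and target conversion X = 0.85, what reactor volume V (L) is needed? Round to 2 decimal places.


V = v0 * X / (k * (1 - X))
V = 30 * 0.85 / (1.82 * (1 - 0.85))
V = 25.5 / (1.82 * 0.15)
V = 25.5 / 0.273
V = 93.41 L


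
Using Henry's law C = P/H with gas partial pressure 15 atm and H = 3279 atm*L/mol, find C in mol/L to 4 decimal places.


C = P / H
C = 15 / 3279
C = 0.0046 mol/L


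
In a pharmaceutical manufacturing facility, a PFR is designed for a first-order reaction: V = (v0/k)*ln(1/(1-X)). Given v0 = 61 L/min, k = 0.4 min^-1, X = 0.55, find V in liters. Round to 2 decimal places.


V = (v0/k) * ln(1/(1-X))
V = (61/0.4) * ln(1/(1-0.55))
V = 152.5 * ln(2.222222)
V = 152.5 * 0.798508
V = 121.77 L


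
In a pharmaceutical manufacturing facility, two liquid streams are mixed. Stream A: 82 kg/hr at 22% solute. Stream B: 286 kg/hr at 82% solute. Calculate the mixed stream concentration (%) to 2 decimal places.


Mass balance on solute: F1*x1 + F2*x2 = F3*x3
F3 = F1 + F2 = 82 + 286 = 368 kg/hr
x3 = (F1*x1 + F2*x2)/F3
x3 = (82*0.22 + 286*0.82) / 368
x3 = 68.63%


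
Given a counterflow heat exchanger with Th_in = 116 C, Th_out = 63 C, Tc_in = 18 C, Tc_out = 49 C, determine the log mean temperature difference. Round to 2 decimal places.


dT1 = Th_in - Tc_out = 116 - 49 = 67
dT2 = Th_out - Tc_in = 63 - 18 = 45
LMTD = (dT1 - dT2) / ln(dT1/dT2)
LMTD = (67 - 45) / ln(67/45)
LMTD = 55.27 K


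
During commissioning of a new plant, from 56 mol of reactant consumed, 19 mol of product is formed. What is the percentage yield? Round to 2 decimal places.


Yield = (moles product / moles consumed) * 100%
Yield = (19 / 56) * 100
Yield = 0.3393 * 100
Yield = 33.93%


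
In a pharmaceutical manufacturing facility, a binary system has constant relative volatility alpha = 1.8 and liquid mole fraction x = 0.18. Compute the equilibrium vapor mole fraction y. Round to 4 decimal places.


y = alpha*x / (1 + (alpha-1)*x)
y = 1.8*0.18 / (1 + (1.8-1)*0.18)
y = 0.324 / (1 + 0.144)
y = 0.324 / 1.144
y = 0.2832


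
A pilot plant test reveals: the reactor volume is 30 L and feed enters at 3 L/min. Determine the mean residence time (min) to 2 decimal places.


tau = V / v0
tau = 30 / 3
tau = 10.00 min


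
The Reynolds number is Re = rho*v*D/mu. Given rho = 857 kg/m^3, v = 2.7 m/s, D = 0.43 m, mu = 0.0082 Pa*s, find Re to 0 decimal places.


Re = rho * v * D / mu
Re = 857 * 2.7 * 0.43 / 0.0082
Re = 994.977 / 0.0082
Re = 121339


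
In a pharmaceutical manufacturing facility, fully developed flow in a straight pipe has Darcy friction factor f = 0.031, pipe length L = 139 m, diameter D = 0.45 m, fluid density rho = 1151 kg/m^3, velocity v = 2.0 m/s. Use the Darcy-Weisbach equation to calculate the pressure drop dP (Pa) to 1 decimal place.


dP = f * (L/D) * (rho*v^2/2)
dP = 0.031 * (139/0.45) * (1151*2.0^2/2)
L/D = 308.88888889
rho*v^2/2 = 1151*4.0/2 = 2302.0
dP = 0.031 * 308.88888889 * 2302.0
dP = 22042.9 Pa


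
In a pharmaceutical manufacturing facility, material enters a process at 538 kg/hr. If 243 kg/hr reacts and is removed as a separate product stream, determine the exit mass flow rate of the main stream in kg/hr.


Steady-state mass balance on the main outlet: F_out = F_in - F_removed
F_out = 538 - 243
F_out = 295 kg/hr


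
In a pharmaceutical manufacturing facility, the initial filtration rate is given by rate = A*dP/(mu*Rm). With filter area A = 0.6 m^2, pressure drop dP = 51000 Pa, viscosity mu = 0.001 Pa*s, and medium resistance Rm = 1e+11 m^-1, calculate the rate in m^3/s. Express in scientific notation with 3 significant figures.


rate = A * dP / (mu * Rm)
rate = 0.6 * 51000 / (0.001 * 1e+11)
rate = 30600.0 / 1.000e+08
rate = 3.06e-04 m^3/s


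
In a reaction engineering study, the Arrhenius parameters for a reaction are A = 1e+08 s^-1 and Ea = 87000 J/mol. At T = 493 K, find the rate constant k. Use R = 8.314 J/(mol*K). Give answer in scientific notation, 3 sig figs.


k = A * exp(-Ea/(R*T))
k = 1e+08 * exp(-87000 / (8.314 * 493))
k = 1e+08 * exp(-21.225714)
k = 6.05e-02


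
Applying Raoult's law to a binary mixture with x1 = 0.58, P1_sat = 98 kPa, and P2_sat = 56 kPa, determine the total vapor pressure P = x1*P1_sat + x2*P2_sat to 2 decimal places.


P = x1*P1_sat + x2*P2_sat
x2 = 1 - x1 = 1 - 0.58 = 0.42
P = 0.58*98 + 0.42*56
P = 56.84 + 23.52
P = 80.36 kPa


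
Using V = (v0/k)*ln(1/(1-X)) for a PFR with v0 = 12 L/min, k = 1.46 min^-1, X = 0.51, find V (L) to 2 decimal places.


V = (v0/k) * ln(1/(1-X))
V = (12/1.46) * ln(1/(1-0.51))
V = 8.219178 * ln(2.040816)
V = 8.219178 * 0.71335
V = 5.86 L


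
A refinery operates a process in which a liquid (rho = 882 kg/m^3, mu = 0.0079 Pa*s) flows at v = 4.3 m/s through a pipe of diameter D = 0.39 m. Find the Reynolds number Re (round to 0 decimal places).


Re = rho * v * D / mu
Re = 882 * 4.3 * 0.39 / 0.0079
Re = 1479.114 / 0.0079
Re = 187230


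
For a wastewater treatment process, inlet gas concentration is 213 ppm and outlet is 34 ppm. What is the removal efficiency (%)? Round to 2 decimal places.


Efficiency = (G_in - G_out) / G_in * 100%
Efficiency = (213 - 34) / 213 * 100
Efficiency = 179 / 213 * 100
Efficiency = 84.04%


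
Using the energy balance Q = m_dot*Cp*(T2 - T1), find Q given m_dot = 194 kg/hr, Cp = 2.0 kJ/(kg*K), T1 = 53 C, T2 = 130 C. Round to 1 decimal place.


Q = m_dot * Cp * (T2 - T1)
Q = 194 * 2.0 * (130 - 53)
Q = 194 * 2.0 * 77
Q = 29876.0 kJ/hr


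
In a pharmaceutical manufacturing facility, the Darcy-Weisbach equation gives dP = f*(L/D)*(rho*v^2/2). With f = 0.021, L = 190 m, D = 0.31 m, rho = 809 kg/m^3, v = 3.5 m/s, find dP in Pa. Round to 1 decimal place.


dP = f * (L/D) * (rho*v^2/2)
dP = 0.021 * (190/0.31) * (809*3.5^2/2)
L/D = 612.90322581
rho*v^2/2 = 809*12.25/2 = 4955.125
dP = 0.021 * 612.90322581 * 4955.125
dP = 63777.3 Pa


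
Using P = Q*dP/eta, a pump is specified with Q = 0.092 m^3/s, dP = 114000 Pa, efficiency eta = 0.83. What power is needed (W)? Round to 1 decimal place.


P = Q * dP / eta
P = 0.092 * 114000 / 0.83
P = 10488.0 / 0.83
P = 12636.1 W


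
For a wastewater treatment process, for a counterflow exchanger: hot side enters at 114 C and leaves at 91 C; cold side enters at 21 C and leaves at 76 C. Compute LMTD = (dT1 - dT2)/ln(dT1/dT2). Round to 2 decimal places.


dT1 = Th_in - Tc_out = 114 - 76 = 38
dT2 = Th_out - Tc_in = 91 - 21 = 70
LMTD = (dT1 - dT2) / ln(dT1/dT2)
LMTD = (38 - 70) / ln(38/70)
LMTD = 52.38 K


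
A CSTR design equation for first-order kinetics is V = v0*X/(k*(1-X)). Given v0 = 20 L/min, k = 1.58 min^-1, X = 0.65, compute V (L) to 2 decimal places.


V = v0 * X / (k * (1 - X))
V = 20 * 0.65 / (1.58 * (1 - 0.65))
V = 13.0 / (1.58 * 0.35)
V = 13.0 / 0.553
V = 23.51 L


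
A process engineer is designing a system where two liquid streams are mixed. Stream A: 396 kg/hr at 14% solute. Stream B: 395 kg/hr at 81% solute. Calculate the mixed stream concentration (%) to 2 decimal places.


Mass balance on solute: F1*x1 + F2*x2 = F3*x3
F3 = F1 + F2 = 396 + 395 = 791 kg/hr
x3 = (F1*x1 + F2*x2)/F3
x3 = (396*0.14 + 395*0.81) / 791
x3 = 47.46%


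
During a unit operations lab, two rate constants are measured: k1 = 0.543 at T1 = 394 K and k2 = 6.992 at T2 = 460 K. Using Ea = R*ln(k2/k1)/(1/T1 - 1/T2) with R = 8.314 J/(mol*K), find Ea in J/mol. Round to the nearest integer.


Ea = R * ln(k2/k1) / (1/T1 - 1/T2)
ln(k2/k1) = ln(6.992/0.543) = 2.5554126
1/T1 - 1/T2 = 1/394 - 1/460 = 0.000364158023
Ea = 8.314 * 2.5554126 / 0.000364158023
Ea = 58342 J/mol


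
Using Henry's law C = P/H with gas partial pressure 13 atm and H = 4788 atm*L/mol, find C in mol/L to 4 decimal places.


C = P / H
C = 13 / 4788
C = 0.0027 mol/L


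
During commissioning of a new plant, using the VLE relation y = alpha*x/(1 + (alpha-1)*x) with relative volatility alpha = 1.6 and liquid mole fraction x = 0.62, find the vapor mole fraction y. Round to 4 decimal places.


y = alpha*x / (1 + (alpha-1)*x)
y = 1.6*0.62 / (1 + (1.6-1)*0.62)
y = 0.992 / (1 + 0.372)
y = 0.992 / 1.372
y = 0.7230


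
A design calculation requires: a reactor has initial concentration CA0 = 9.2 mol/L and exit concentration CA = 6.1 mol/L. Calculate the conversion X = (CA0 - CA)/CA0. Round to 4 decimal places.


X = (CA0 - CA) / CA0
X = (9.2 - 6.1) / 9.2
X = 3.1 / 9.2
X = 0.3370


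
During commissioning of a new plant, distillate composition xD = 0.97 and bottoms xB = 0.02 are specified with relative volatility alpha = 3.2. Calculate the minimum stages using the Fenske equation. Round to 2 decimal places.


N_min = ln((xD*(1-xB))/(xB*(1-xD))) / ln(alpha)
Numerator inside ln: 0.9506 / 0.0006 = 1584.333333
ln(1584.333333) = 7.367919
ln(alpha) = ln(3.2) = 1.163151
N_min = 7.367919 / 1.163151 = 6.33


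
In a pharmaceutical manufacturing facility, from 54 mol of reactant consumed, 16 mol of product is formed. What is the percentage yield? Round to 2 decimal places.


Yield = (moles product / moles consumed) * 100%
Yield = (16 / 54) * 100
Yield = 0.2963 * 100
Yield = 29.63%


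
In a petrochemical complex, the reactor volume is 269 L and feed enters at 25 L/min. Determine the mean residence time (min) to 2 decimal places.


tau = V / v0
tau = 269 / 25
tau = 10.76 min


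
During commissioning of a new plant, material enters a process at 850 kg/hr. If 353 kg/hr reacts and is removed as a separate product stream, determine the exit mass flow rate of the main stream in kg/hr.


Steady-state mass balance on the main outlet: F_out = F_in - F_removed
F_out = 850 - 353
F_out = 497 kg/hr


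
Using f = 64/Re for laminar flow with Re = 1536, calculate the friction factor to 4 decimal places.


f = 64 / Re
f = 64 / 1536
f = 0.0417


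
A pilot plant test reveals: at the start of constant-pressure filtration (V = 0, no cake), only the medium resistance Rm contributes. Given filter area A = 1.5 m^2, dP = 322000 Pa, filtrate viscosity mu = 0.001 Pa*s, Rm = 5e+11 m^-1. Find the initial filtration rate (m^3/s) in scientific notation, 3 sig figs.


rate = A * dP / (mu * Rm)
rate = 1.5 * 322000 / (0.001 * 5e+11)
rate = 483000.0 / 5.000e+08
rate = 9.66e-04 m^3/s


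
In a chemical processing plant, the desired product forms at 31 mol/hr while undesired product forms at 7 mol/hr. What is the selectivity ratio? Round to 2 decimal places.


S = desired product rate / undesired product rate
S = 31 / 7
S = 4.43


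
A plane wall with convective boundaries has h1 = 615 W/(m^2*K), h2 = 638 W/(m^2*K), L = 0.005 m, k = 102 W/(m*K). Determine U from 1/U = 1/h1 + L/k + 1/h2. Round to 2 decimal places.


1/U = 1/h1 + L/k + 1/h2
1/U = 1/615 + 0.005/102 + 1/638
1/U = 0.0016260163 + 4.90196e-05 + 0.0015673981
1/U = 0.003242434
U = 308.41 W/(m^2*K)


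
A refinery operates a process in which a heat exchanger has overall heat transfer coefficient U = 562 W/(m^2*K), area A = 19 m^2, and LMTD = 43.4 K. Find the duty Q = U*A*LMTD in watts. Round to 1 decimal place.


Q = U * A * LMTD
Q = 562 * 19 * 43.4
Q = 463425.2 W


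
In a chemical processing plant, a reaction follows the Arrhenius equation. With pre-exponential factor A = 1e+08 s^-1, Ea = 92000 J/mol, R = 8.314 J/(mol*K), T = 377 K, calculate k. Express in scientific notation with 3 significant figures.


k = A * exp(-Ea/(R*T))
k = 1e+08 * exp(-92000 / (8.314 * 377))
k = 1e+08 * exp(-29.351916)
k = 1.79e-05


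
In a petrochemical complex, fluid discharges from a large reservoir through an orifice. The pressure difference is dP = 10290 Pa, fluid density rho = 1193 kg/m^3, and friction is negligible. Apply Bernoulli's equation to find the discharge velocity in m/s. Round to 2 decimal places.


v = sqrt(2*dP/rho)
v = sqrt(2*10290/1193)
v = sqrt(17.250629)
v = 4.15 m/s


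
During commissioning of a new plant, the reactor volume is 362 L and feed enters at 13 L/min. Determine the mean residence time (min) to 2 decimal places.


tau = V / v0
tau = 362 / 13
tau = 27.85 min


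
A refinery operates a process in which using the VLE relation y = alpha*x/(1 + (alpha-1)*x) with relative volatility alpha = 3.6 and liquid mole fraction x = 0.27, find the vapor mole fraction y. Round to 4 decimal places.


y = alpha*x / (1 + (alpha-1)*x)
y = 3.6*0.27 / (1 + (3.6-1)*0.27)
y = 0.972 / (1 + 0.702)
y = 0.972 / 1.702
y = 0.5711


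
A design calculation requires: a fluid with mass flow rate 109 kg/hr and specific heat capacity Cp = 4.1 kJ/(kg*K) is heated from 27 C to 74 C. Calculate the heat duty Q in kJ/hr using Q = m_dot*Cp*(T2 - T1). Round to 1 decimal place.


Q = m_dot * Cp * (T2 - T1)
Q = 109 * 4.1 * (74 - 27)
Q = 109 * 4.1 * 47
Q = 21004.3 kJ/hr


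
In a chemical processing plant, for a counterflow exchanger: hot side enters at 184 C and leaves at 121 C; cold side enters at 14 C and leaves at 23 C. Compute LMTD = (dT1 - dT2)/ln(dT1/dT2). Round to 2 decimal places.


dT1 = Th_in - Tc_out = 184 - 23 = 161
dT2 = Th_out - Tc_in = 121 - 14 = 107
LMTD = (dT1 - dT2) / ln(dT1/dT2)
LMTD = (161 - 107) / ln(161/107)
LMTD = 132.17 K


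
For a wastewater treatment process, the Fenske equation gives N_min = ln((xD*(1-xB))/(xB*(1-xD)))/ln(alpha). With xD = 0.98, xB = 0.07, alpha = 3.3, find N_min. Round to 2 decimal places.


N_min = ln((xD*(1-xB))/(xB*(1-xD))) / ln(alpha)
Numerator inside ln: 0.9114 / 0.0014 = 651.0
ln(651.0) = 6.47851
ln(alpha) = ln(3.3) = 1.193922
N_min = 6.47851 / 1.193922 = 5.43


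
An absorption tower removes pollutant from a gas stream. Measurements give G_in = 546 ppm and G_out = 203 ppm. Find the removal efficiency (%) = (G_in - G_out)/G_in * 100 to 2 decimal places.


Efficiency = (G_in - G_out) / G_in * 100%
Efficiency = (546 - 203) / 546 * 100
Efficiency = 343 / 546 * 100
Efficiency = 62.82%


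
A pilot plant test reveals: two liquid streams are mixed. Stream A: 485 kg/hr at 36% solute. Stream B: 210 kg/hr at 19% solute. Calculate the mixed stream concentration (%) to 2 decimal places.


Mass balance on solute: F1*x1 + F2*x2 = F3*x3
F3 = F1 + F2 = 485 + 210 = 695 kg/hr
x3 = (F1*x1 + F2*x2)/F3
x3 = (485*0.36 + 210*0.19) / 695
x3 = 30.86%


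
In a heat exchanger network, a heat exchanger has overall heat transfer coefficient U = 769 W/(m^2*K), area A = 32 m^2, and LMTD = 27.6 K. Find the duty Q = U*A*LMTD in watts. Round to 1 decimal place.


Q = U * A * LMTD
Q = 769 * 32 * 27.6
Q = 679180.8 W


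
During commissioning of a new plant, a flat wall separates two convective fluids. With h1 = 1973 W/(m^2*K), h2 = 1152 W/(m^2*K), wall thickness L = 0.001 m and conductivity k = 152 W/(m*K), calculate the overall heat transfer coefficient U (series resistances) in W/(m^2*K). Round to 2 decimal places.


1/U = 1/h1 + L/k + 1/h2
1/U = 1/1973 + 0.001/152 + 1/1152
1/U = 0.0005068424 + 6.5789e-06 + 0.0008680556
1/U = 0.0013814769
U = 723.86 W/(m^2*K)


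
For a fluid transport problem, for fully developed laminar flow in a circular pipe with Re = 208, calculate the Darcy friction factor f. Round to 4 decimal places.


f = 64 / Re
f = 64 / 208
f = 0.3077


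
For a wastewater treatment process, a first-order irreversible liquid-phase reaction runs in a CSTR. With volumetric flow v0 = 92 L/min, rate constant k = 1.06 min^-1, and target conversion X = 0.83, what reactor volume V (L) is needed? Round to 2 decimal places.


V = v0 * X / (k * (1 - X))
V = 92 * 0.83 / (1.06 * (1 - 0.83))
V = 76.36 / (1.06 * 0.17)
V = 76.36 / 0.1802
V = 423.75 L


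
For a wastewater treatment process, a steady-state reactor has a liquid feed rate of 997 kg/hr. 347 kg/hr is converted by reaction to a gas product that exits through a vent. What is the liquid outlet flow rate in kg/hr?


Steady-state mass balance on the main outlet: F_out = F_in - F_removed
F_out = 997 - 347
F_out = 650 kg/hr


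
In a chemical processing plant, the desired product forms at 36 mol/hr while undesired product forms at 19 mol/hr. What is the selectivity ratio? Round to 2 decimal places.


S = desired product rate / undesired product rate
S = 36 / 19
S = 1.89


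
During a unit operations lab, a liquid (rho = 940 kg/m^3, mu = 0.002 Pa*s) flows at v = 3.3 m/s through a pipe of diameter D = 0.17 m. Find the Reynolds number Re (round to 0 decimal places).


Re = rho * v * D / mu
Re = 940 * 3.3 * 0.17 / 0.002
Re = 527.34 / 0.002
Re = 263670


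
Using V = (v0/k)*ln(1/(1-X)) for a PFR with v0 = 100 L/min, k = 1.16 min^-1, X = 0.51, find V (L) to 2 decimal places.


V = (v0/k) * ln(1/(1-X))
V = (100/1.16) * ln(1/(1-0.51))
V = 86.206897 * ln(2.040816)
V = 86.206897 * 0.71335
V = 61.50 L


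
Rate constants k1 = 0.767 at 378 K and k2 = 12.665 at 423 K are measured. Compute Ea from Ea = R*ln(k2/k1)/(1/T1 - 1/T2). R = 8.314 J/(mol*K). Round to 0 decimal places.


Ea = R * ln(k2/k1) / (1/T1 - 1/T2)
ln(k2/k1) = ln(12.665/0.767) = 2.8041108
1/T1 - 1/T2 = 1/378 - 1/423 = 0.000281436452
Ea = 8.314 * 2.8041108 / 0.000281436452
Ea = 82837 J/mol


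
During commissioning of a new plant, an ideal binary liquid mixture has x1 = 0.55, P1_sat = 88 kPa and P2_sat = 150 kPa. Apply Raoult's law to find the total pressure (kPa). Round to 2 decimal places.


P = x1*P1_sat + x2*P2_sat
x2 = 1 - x1 = 1 - 0.55 = 0.45
P = 0.55*88 + 0.45*150
P = 48.4 + 67.5
P = 115.90 kPa


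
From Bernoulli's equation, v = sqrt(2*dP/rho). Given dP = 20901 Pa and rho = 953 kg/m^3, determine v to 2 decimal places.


v = sqrt(2*dP/rho)
v = sqrt(2*20901/953)
v = sqrt(43.863589)
v = 6.62 m/s


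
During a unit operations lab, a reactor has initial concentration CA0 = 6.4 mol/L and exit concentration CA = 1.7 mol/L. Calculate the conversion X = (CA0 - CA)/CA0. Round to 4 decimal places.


X = (CA0 - CA) / CA0
X = (6.4 - 1.7) / 6.4
X = 4.7 / 6.4
X = 0.7344


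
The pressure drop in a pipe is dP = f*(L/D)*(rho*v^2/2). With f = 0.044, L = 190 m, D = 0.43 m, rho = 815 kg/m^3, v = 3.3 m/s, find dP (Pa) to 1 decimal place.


dP = f * (L/D) * (rho*v^2/2)
dP = 0.044 * (190/0.43) * (815*3.3^2/2)
L/D = 441.86046512
rho*v^2/2 = 815*10.89/2 = 4437.675
dP = 0.044 * 441.86046512 * 4437.675
dP = 86276.7 Pa


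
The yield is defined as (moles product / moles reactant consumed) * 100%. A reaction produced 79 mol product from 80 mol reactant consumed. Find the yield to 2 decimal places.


Yield = (moles product / moles consumed) * 100%
Yield = (79 / 80) * 100
Yield = 0.9875 * 100
Yield = 98.75%


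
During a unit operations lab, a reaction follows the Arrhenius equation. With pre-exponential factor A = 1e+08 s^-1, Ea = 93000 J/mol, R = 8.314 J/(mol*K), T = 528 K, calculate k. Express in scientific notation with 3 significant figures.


k = A * exp(-Ea/(R*T))
k = 1e+08 * exp(-93000 / (8.314 * 528))
k = 1e+08 * exp(-21.185514)
k = 6.30e-02


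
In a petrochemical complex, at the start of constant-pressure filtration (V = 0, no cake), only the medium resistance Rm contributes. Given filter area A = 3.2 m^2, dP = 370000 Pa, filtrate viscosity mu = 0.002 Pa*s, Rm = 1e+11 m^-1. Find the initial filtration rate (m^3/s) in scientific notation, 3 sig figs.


rate = A * dP / (mu * Rm)
rate = 3.2 * 370000 / (0.002 * 1e+11)
rate = 1184000.0 / 2.000e+08
rate = 5.92e-03 m^3/s


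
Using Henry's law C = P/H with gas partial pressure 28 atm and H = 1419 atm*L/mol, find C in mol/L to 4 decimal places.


C = P / H
C = 28 / 1419
C = 0.0197 mol/L


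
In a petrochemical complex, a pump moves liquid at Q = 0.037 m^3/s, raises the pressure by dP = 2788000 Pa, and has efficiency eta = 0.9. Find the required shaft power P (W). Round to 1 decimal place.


P = Q * dP / eta
P = 0.037 * 2788000 / 0.9
P = 103156.0 / 0.9
P = 114617.8 W


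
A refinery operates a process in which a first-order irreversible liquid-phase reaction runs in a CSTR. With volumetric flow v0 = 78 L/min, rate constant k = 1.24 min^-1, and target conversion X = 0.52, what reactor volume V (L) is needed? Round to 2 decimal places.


V = v0 * X / (k * (1 - X))
V = 78 * 0.52 / (1.24 * (1 - 0.52))
V = 40.56 / (1.24 * 0.48)
V = 40.56 / 0.5952
V = 68.15 L


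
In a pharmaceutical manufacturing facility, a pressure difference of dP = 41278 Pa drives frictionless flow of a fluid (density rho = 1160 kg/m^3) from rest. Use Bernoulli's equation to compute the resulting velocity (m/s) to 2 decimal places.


v = sqrt(2*dP/rho)
v = sqrt(2*41278/1160)
v = sqrt(71.168966)
v = 8.44 m/s


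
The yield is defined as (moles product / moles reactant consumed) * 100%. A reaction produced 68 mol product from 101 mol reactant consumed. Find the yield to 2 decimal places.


Yield = (moles product / moles consumed) * 100%
Yield = (68 / 101) * 100
Yield = 0.6733 * 100
Yield = 67.33%


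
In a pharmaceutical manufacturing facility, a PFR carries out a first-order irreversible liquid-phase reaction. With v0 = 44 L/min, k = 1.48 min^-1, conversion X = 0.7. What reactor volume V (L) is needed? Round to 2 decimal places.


V = (v0/k) * ln(1/(1-X))
V = (44/1.48) * ln(1/(1-0.7))
V = 29.72973 * ln(3.333333)
V = 29.72973 * 1.203973
V = 35.79 L


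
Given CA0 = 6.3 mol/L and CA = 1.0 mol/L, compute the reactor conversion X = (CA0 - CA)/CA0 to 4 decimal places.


X = (CA0 - CA) / CA0
X = (6.3 - 1.0) / 6.3
X = 5.3 / 6.3
X = 0.8413


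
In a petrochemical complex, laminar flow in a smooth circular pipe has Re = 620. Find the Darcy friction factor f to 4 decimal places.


f = 64 / Re
f = 64 / 620
f = 0.1032


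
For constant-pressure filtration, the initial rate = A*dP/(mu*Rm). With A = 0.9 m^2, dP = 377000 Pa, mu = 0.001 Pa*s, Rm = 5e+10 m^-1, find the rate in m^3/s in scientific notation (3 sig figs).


rate = A * dP / (mu * Rm)
rate = 0.9 * 377000 / (0.001 * 5e+10)
rate = 339300.0 / 5.000e+07
rate = 6.79e-03 m^3/s


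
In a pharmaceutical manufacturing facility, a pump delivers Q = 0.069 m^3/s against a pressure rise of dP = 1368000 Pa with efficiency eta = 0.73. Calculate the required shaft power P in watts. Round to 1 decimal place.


P = Q * dP / eta
P = 0.069 * 1368000 / 0.73
P = 94392.0 / 0.73
P = 129304.1 W


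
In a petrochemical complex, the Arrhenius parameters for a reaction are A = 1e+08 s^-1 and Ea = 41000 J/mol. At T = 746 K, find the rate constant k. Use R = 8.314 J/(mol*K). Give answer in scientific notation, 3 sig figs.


k = A * exp(-Ea/(R*T))
k = 1e+08 * exp(-41000 / (8.314 * 746))
k = 1e+08 * exp(-6.610511)
k = 1.35e+05


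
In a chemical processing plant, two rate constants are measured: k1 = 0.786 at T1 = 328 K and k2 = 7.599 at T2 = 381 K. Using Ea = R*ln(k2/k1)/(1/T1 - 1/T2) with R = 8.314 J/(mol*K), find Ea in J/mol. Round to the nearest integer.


Ea = R * ln(k2/k1) / (1/T1 - 1/T2)
ln(k2/k1) = ln(7.599/0.786) = 2.2688151
1/T1 - 1/T2 = 1/328 - 1/381 = 0.000424108572
Ea = 8.314 * 2.2688151 / 0.000424108572
Ea = 44477 J/mol


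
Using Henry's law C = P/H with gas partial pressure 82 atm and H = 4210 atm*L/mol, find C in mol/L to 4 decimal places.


C = P / H
C = 82 / 4210
C = 0.0195 mol/L


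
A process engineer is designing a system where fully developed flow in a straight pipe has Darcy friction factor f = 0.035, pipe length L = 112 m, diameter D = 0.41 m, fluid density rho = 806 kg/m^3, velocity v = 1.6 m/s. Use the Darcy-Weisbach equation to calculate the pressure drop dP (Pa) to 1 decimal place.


dP = f * (L/D) * (rho*v^2/2)
dP = 0.035 * (112/0.41) * (806*1.6^2/2)
L/D = 273.17073171
rho*v^2/2 = 806*2.56/2 = 1031.68
dP = 0.035 * 273.17073171 * 1031.68
dP = 9863.9 Pa


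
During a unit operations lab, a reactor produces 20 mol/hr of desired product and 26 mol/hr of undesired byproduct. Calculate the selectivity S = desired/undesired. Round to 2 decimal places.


S = desired product rate / undesired product rate
S = 20 / 26
S = 0.77


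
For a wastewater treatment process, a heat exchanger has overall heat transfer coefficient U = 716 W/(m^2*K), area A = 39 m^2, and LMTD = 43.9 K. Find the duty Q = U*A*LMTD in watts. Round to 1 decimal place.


Q = U * A * LMTD
Q = 716 * 39 * 43.9
Q = 1225863.6 W


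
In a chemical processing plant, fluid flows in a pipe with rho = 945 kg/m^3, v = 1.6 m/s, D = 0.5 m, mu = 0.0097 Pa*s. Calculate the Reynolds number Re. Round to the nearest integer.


Re = rho * v * D / mu
Re = 945 * 1.6 * 0.5 / 0.0097
Re = 756.0 / 0.0097
Re = 77938


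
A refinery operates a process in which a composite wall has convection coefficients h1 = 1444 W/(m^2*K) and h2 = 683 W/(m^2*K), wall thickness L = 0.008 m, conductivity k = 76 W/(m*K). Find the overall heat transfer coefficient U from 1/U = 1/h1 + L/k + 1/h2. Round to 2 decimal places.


1/U = 1/h1 + L/k + 1/h2
1/U = 1/1444 + 0.008/76 + 1/683
1/U = 0.0006925208 + 0.0001052632 + 0.0014641288
1/U = 0.0022619128
U = 442.10 W/(m^2*K)


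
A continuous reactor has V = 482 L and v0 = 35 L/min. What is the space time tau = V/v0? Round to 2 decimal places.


tau = V / v0
tau = 482 / 35
tau = 13.77 min


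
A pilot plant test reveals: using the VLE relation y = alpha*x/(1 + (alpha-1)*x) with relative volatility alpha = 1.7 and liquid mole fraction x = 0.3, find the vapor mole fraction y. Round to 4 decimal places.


y = alpha*x / (1 + (alpha-1)*x)
y = 1.7*0.3 / (1 + (1.7-1)*0.3)
y = 0.51 / (1 + 0.21)
y = 0.51 / 1.21
y = 0.4215


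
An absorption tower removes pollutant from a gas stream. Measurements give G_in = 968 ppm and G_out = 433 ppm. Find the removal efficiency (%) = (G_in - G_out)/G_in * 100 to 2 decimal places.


Efficiency = (G_in - G_out) / G_in * 100%
Efficiency = (968 - 433) / 968 * 100
Efficiency = 535 / 968 * 100
Efficiency = 55.27%


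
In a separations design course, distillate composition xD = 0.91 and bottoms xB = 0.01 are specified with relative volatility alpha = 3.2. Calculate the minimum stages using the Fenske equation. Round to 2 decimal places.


N_min = ln((xD*(1-xB))/(xB*(1-xD))) / ln(alpha)
Numerator inside ln: 0.9009 / 0.0009 = 1001.0
ln(1001.0) = 6.908755
ln(alpha) = ln(3.2) = 1.163151
N_min = 6.908755 / 1.163151 = 5.94


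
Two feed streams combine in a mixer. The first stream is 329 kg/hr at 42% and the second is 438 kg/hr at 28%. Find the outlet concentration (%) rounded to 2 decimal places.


Mass balance on solute: F1*x1 + F2*x2 = F3*x3
F3 = F1 + F2 = 329 + 438 = 767 kg/hr
x3 = (F1*x1 + F2*x2)/F3
x3 = (329*0.42 + 438*0.28) / 767
x3 = 34.01%


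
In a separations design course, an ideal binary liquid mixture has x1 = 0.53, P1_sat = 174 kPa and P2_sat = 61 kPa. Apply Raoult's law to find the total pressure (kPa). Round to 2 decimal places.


P = x1*P1_sat + x2*P2_sat
x2 = 1 - x1 = 1 - 0.53 = 0.47
P = 0.53*174 + 0.47*61
P = 92.22 + 28.67
P = 120.89 kPa


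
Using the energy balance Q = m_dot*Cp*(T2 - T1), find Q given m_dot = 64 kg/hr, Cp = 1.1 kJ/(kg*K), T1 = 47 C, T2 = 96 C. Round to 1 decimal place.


Q = m_dot * Cp * (T2 - T1)
Q = 64 * 1.1 * (96 - 47)
Q = 64 * 1.1 * 49
Q = 3449.6 kJ/hr


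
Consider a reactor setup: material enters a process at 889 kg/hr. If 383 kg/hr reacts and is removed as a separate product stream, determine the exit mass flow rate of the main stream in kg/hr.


Steady-state mass balance on the main outlet: F_out = F_in - F_removed
F_out = 889 - 383
F_out = 506 kg/hr


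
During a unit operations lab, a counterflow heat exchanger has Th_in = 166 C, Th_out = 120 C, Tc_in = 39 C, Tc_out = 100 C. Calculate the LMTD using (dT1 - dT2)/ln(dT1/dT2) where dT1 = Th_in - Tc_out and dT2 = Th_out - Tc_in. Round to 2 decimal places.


dT1 = Th_in - Tc_out = 166 - 100 = 66
dT2 = Th_out - Tc_in = 120 - 39 = 81
LMTD = (dT1 - dT2) / ln(dT1/dT2)
LMTD = (66 - 81) / ln(66/81)
LMTD = 73.24 K


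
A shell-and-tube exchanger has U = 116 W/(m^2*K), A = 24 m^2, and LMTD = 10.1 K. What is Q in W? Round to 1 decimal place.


Q = U * A * LMTD
Q = 116 * 24 * 10.1
Q = 28118.4 W


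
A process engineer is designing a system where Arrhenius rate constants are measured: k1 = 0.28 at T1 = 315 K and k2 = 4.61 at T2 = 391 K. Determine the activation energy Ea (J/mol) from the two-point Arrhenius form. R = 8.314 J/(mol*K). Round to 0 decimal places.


Ea = R * ln(k2/k1) / (1/T1 - 1/T2)
ln(k2/k1) = ln(4.61/0.28) = 2.8011935
1/T1 - 1/T2 = 1/315 - 1/391 = 0.000617058418
Ea = 8.314 * 2.8011935 / 0.000617058418
Ea = 37742 J/mol


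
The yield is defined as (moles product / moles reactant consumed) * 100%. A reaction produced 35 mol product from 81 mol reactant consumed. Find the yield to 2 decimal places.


Yield = (moles product / moles consumed) * 100%
Yield = (35 / 81) * 100
Yield = 0.4321 * 100
Yield = 43.21%


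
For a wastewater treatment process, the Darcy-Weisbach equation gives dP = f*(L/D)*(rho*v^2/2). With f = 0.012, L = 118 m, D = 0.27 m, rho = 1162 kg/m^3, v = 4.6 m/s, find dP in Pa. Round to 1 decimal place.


dP = f * (L/D) * (rho*v^2/2)
dP = 0.012 * (118/0.27) * (1162*4.6^2/2)
L/D = 437.03703704
rho*v^2/2 = 1162*21.16/2 = 12293.96
dP = 0.012 * 437.03703704 * 12293.96
dP = 64475.0 Pa


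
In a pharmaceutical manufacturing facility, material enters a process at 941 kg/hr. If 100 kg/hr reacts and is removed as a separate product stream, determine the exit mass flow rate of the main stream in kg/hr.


Steady-state mass balance on the main outlet: F_out = F_in - F_removed
F_out = 941 - 100
F_out = 841 kg/hr


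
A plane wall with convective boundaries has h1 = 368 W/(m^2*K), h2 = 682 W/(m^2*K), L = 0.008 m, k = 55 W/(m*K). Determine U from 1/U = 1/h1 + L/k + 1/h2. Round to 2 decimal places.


1/U = 1/h1 + L/k + 1/h2
1/U = 1/368 + 0.008/55 + 1/682
1/U = 0.0027173913 + 0.0001454545 + 0.0014662757
1/U = 0.0043291215
U = 230.99 W/(m^2*K)


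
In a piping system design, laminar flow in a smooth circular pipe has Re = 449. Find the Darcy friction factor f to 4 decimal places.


f = 64 / Re
f = 64 / 449
f = 0.1425


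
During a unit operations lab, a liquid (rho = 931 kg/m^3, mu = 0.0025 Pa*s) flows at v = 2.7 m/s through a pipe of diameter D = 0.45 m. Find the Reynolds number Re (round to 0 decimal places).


Re = rho * v * D / mu
Re = 931 * 2.7 * 0.45 / 0.0025
Re = 1131.165 / 0.0025
Re = 452466


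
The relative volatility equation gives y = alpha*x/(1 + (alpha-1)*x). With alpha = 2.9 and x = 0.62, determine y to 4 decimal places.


y = alpha*x / (1 + (alpha-1)*x)
y = 2.9*0.62 / (1 + (2.9-1)*0.62)
y = 1.798 / (1 + 1.178)
y = 1.798 / 2.178
y = 0.8255


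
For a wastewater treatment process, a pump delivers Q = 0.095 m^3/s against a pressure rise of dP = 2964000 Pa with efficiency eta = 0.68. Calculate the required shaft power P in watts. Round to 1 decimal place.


P = Q * dP / eta
P = 0.095 * 2964000 / 0.68
P = 281580.0 / 0.68
P = 414088.2 W


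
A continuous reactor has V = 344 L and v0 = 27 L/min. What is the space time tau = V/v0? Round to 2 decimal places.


tau = V / v0
tau = 344 / 27
tau = 12.74 min


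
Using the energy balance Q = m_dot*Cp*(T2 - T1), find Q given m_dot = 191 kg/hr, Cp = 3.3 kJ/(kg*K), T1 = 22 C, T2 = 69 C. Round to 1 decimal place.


Q = m_dot * Cp * (T2 - T1)
Q = 191 * 3.3 * (69 - 22)
Q = 191 * 3.3 * 47
Q = 29624.1 kJ/hr


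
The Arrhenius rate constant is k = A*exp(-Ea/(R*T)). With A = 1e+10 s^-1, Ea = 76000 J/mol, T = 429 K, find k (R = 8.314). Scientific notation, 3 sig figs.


k = A * exp(-Ea/(R*T))
k = 1e+10 * exp(-76000 / (8.314 * 429))
k = 1e+10 * exp(-21.308176)
k = 5.57e+00


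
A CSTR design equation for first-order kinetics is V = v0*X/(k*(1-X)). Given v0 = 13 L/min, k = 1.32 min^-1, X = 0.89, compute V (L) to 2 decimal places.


V = v0 * X / (k * (1 - X))
V = 13 * 0.89 / (1.32 * (1 - 0.89))
V = 11.57 / (1.32 * 0.11)
V = 11.57 / 0.1452
V = 79.68 L


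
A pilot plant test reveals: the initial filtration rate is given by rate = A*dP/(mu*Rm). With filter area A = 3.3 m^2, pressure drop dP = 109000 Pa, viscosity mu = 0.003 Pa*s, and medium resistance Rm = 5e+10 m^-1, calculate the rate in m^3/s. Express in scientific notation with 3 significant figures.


rate = A * dP / (mu * Rm)
rate = 3.3 * 109000 / (0.003 * 5e+10)
rate = 359700.0 / 1.500e+08
rate = 2.40e-03 m^3/s


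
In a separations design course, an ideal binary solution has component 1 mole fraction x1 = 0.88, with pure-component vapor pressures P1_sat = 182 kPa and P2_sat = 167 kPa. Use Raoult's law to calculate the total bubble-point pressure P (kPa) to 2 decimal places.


P = x1*P1_sat + x2*P2_sat
x2 = 1 - x1 = 1 - 0.88 = 0.12
P = 0.88*182 + 0.12*167
P = 160.16 + 20.04
P = 180.20 kPa


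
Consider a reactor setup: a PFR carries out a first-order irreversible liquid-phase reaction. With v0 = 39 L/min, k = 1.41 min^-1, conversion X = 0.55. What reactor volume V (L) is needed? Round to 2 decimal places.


V = (v0/k) * ln(1/(1-X))
V = (39/1.41) * ln(1/(1-0.55))
V = 27.659574 * ln(2.222222)
V = 27.659574 * 0.798508
V = 22.09 L


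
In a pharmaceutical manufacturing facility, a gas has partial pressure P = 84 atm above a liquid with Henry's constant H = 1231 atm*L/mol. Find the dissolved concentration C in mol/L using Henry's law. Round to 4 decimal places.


C = P / H
C = 84 / 1231
C = 0.0682 mol/L


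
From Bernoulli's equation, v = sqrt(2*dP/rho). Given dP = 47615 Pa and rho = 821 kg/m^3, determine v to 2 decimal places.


v = sqrt(2*dP/rho)
v = sqrt(2*47615/821)
v = sqrt(115.992692)
v = 10.77 m/s


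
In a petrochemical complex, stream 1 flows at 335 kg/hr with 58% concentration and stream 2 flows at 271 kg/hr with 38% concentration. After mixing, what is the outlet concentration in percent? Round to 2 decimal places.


Mass balance on solute: F1*x1 + F2*x2 = F3*x3
F3 = F1 + F2 = 335 + 271 = 606 kg/hr
x3 = (F1*x1 + F2*x2)/F3
x3 = (335*0.58 + 271*0.38) / 606
x3 = 49.06%


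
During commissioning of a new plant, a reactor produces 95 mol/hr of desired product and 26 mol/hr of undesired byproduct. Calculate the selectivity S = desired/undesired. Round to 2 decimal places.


S = desired product rate / undesired product rate
S = 95 / 26
S = 3.65


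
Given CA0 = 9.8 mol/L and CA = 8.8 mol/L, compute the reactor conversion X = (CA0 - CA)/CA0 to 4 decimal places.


X = (CA0 - CA) / CA0
X = (9.8 - 8.8) / 9.8
X = 1.0 / 9.8
X = 0.1020


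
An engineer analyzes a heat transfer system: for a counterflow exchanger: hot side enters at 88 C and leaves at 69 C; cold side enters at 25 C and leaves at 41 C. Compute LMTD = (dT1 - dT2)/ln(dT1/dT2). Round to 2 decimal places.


dT1 = Th_in - Tc_out = 88 - 41 = 47
dT2 = Th_out - Tc_in = 69 - 25 = 44
LMTD = (dT1 - dT2) / ln(dT1/dT2)
LMTD = (47 - 44) / ln(47/44)
LMTD = 45.48 K


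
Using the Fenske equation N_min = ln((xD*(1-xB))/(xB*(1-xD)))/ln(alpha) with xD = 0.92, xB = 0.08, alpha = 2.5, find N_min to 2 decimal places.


N_min = ln((xD*(1-xB))/(xB*(1-xD))) / ln(alpha)
Numerator inside ln: 0.8464 / 0.0064 = 132.25
ln(132.25) = 4.884694
ln(alpha) = ln(2.5) = 0.916291
N_min = 4.884694 / 0.916291 = 5.33


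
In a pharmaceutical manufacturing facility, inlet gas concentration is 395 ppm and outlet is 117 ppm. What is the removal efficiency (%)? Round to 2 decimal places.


Efficiency = (G_in - G_out) / G_in * 100%
Efficiency = (395 - 117) / 395 * 100
Efficiency = 278 / 395 * 100
Efficiency = 70.38%


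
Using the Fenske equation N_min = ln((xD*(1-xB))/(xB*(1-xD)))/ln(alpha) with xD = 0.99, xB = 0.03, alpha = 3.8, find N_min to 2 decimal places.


N_min = ln((xD*(1-xB))/(xB*(1-xD))) / ln(alpha)
Numerator inside ln: 0.9603 / 0.0003 = 3201.0
ln(3201.0) = 8.071219
ln(alpha) = ln(3.8) = 1.335001
N_min = 8.071219 / 1.335001 = 6.05


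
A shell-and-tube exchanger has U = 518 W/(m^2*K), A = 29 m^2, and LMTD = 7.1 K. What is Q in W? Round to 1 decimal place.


Q = U * A * LMTD
Q = 518 * 29 * 7.1
Q = 106656.2 W


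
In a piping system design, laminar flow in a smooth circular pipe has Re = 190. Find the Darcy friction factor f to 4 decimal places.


f = 64 / Re
f = 64 / 190
f = 0.3368


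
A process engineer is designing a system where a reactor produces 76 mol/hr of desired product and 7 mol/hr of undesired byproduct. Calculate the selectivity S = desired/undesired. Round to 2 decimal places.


S = desired product rate / undesired product rate
S = 76 / 7
S = 10.86


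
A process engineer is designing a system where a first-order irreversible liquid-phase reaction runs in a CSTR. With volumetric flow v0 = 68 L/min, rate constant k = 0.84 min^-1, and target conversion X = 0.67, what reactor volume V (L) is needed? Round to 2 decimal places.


V = v0 * X / (k * (1 - X))
V = 68 * 0.67 / (0.84 * (1 - 0.67))
V = 45.56 / (0.84 * 0.33)
V = 45.56 / 0.2772
V = 164.36 L
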